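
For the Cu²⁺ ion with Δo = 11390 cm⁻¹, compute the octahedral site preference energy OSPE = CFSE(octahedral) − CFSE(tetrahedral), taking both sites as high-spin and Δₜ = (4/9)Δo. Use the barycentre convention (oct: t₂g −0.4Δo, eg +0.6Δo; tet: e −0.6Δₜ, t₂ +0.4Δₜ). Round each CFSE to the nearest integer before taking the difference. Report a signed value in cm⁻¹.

-4809

Cu sits in group 11; removing 2 electrons leaves Cu²⁺ with 11 − 2 = 9 d electrons.
Octahedral high-spin t2g^6 e_g^3: CFSE = -0.6 × 11390 = -6834 cm⁻¹.
Tetrahedral: e^4 t2^5, CFSE = 4(−0.6) + 5(+0.4) = -0.4Δₜ = -0.4 × (4/9) × 11390 = -2025 cm⁻¹.
Subtracting, OSPE = -6834 − (-2025) = -4809 cm⁻¹.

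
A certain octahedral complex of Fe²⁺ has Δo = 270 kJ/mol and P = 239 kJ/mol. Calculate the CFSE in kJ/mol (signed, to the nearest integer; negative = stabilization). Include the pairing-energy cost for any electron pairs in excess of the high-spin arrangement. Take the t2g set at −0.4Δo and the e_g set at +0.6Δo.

-170

Fe is in group 8, so Fe²⁺ is d⁶ (8 − 2 = 6).
Here Δo > P (270 > 239), so the low-spin state is favoured.
Filling d⁶ accordingly: t2g^6 e_g^0.
Orbital CFSE = -2.4Δo = -2.4 × 270 = -648 kJ/mol.
Excess pairs vs high-spin: 3 − 1 = 2; pairing cost = +478 kJ/mol.
Net CFSE = -648 + 478 = -170 kJ/mol.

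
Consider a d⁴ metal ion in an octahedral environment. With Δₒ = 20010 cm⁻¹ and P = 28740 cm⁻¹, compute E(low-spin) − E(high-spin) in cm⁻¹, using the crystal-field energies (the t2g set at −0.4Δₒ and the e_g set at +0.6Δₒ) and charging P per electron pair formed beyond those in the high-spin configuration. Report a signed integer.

8730

High-spin: t2g^3 e_g^1, CFSE = -0.6Δₒ = -12006 cm⁻¹.
Low-spin: t2g^4 e_g^0, orbital CFSE = -1.6Δₒ = -32016 cm⁻¹; plus 1 excess pair × P = +28740 cm⁻¹; total -3276 cm⁻¹.
E(LS) − E(HS) = -3276 − (-12006) = 8730 cm⁻¹.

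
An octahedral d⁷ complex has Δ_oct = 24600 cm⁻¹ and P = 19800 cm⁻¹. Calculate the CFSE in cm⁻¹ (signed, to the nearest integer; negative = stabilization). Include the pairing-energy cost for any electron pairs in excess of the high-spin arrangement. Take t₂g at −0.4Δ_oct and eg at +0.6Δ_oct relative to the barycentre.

-24480

Here Δ_oct > P (24600 > 19800), so the low-spin state is favoured.
That gives t₂g⁶ eg¹.
Orbital CFSE = -1.8Δ_oct = -1.8 × 24600 = -44280 cm⁻¹.
Excess pairs vs high-spin: 3 − 2 = 1; pairing cost = +19800 cm⁻¹.
Net CFSE = -44280 + 19800 = -24480 cm⁻¹.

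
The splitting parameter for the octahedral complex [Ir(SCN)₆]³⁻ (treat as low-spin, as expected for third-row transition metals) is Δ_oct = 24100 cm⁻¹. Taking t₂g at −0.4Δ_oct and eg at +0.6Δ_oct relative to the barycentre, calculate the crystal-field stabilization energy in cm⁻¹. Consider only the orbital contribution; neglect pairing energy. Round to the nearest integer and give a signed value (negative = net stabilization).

-57840

Each SCN⁻ contributes -1; 6 × (-1) = -6. With overall charge -3, Ir is in the +3 oxidation state.
Ir is in group 9, so Ir³⁺ is d⁶ (9 − 3 = 6).
Configuration: t₂g⁶ eg⁰.
CFSE(orbital) = 6×(-0.4Δ_oct) + 0×(0.6Δ_oct) = -2.4Δ_oct; with Δ_oct = 24100 cm⁻¹ that is -57840 cm⁻¹.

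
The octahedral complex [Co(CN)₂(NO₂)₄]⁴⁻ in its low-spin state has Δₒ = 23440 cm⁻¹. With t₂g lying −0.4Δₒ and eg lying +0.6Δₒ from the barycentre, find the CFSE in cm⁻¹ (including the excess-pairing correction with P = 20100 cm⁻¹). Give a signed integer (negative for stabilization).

Ligand charges: 2×(-1) from CN⁻ and 4×(-1) from NO₂⁻ sum to -6; with overall charge -4, Co is +2.
Co²⁺: group 9, so d-count = 9 − 2 = 7.
Electron filling gives t₂g⁶ eg¹.
Orbital CFSE = 6(-0.4) + 1(0.6) = -1.8Δₒ = -1.8 × 23440 = -42192 cm⁻¹.
Pairing penalty: 3 pairs vs 2 in the high-spin reference → 1 extra × P = 20100 cm⁻¹.
Net CFSE = -42192 + 20100 = -22092 cm⁻¹.

-22092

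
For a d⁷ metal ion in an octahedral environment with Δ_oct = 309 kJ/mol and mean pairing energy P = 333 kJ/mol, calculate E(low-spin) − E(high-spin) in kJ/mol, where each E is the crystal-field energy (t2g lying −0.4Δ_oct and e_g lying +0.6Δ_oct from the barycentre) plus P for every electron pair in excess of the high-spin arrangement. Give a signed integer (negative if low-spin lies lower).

In the high-spin limit (t2g^5 e_g^2) the orbital term is -0.8Δ_oct = -247 kJ/mol, with no excess pairing.
Low-spin t2g^6 e_g^1 gives -1.8Δ_oct = -556 kJ/mol, but forming 1 extra pair costs 1P = 333 kJ/mol, so E(LS) = -556 + 333 = -223 kJ/mol.
Thus E(LS) − E(HS) = 24 kJ/mol.

24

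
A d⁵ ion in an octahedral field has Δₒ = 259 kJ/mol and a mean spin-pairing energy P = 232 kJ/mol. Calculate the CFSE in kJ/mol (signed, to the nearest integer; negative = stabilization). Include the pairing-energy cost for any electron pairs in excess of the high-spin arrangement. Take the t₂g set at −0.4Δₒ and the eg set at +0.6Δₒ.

-54

Here Δₒ > P (259 > 232), so the low-spin state is favoured.
Filling d⁵ accordingly: t₂g⁵ eg⁰.
Orbital CFSE = -2.0Δₒ = -2.0 × 259 = -518 kJ/mol.
Excess pairs vs high-spin: 2 − 0 = 2; pairing cost = +464 kJ/mol.
Net CFSE = -518 + 464 = -54 kJ/mol.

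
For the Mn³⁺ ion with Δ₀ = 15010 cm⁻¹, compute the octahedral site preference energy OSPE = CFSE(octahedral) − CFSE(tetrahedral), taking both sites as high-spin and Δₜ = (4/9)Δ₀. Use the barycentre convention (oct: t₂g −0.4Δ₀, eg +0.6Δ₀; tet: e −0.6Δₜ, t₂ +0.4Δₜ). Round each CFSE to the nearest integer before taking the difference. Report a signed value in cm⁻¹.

-6338

Mn³⁺: group 7, so d-count = 7 − 3 = 4.
In an octahedral site d⁴ (HS) is t₂g³ eg¹, giving CFSE(oct) = -0.6Δ₀ = -9006 cm⁻¹.
In a tetrahedral site the filling is e² t₂²: CFSE(tet) = -0.4Δₜ = -0.4 × (4/9)(15010) = -2668 cm⁻¹.
OSPE = -9006 − (-2668) = -6338 cm⁻¹.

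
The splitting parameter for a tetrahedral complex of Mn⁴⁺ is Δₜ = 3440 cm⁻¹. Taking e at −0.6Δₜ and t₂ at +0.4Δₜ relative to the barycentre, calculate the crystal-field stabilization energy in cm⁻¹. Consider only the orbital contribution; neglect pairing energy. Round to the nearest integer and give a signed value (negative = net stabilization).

Mn⁴⁺: group 7, so d-count = 7 − 4 = 3.
Tetrahedral fields are weak (Δₜ ≈ 4/9 Δₒ), so electrons fill high-spin.
The d³ electrons fill as e² t₂¹.
CFSE(orbital) = 2×(-0.6Δₜ) + 1×(0.4Δₜ) = -0.8Δₜ; with Δₜ = 3440 cm⁻¹ that is -2752 cm⁻¹.

-2752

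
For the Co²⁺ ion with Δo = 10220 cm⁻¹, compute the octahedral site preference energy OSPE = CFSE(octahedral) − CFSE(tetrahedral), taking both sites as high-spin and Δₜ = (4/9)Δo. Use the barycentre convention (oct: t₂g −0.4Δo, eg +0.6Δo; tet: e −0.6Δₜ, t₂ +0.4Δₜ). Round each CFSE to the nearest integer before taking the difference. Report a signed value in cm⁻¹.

-2725

Co²⁺: group 9, so d-count = 9 − 2 = 7.
Octahedral (high-spin): t2g^5 e_g^2, CFSE = 5(−0.4) + 2(+0.6) = -0.8Δo = -0.8 × 10220 = -8176 cm⁻¹.
In a tetrahedral site the filling is e^4 t2^3: CFSE(tet) = -1.2Δₜ = -1.2 × (4/9)(10220) = -5451 cm⁻¹.
Subtracting, OSPE = -8176 − (-5451) = -2725 cm⁻¹.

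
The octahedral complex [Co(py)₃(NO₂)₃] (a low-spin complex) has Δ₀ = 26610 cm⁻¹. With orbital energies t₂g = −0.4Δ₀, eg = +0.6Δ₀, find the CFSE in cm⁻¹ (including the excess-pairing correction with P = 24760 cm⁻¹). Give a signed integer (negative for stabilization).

-14344

Ligand charges: 3×(+0) from py and 3×(-1) from NO₂⁻ sum to -3; with overall charge +0, Co is +3.
Co sits in group 9; removing 3 electrons leaves Co³⁺ with 9 − 3 = 6 d electrons.
Electron filling gives t₂g⁶ eg⁰.
The orbital stabilization is -2.4Δ₀ = -2.4 × 26610 = -63864 cm⁻¹.
Relative to high-spin t₂g⁴ eg² (1 paired), the low-spin configuration has 2 additional pairs, contributing +2 × 24760 = +49520 cm⁻¹.
Combining: -63864 + 49520 = -14344 cm⁻¹.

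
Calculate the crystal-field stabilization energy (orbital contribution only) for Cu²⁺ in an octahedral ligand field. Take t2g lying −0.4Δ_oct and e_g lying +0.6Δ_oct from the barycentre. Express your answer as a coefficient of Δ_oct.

Cu is in group 11, so Cu²⁺ is d⁹ (11 − 2 = 9).
Configuration: t2g^6 e_g^3.
CFSE = 6(-0.4Δ_oct) + 3(0.6Δ_oct) = -2.4Δ_oct + 1.8Δ_oct = -0.6Δ_oct.

-0.6 Δ_oct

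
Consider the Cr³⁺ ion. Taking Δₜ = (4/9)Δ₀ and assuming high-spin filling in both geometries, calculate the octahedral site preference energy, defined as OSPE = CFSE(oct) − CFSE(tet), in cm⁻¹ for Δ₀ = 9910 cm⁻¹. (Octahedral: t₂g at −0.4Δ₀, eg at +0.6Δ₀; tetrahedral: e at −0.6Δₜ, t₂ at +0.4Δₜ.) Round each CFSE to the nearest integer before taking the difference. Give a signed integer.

-8368

Cr is in group 6, so Cr³⁺ is d³ (6 − 3 = 3).
Octahedral high-spin t₂g³ eg⁰: CFSE = -1.2 × 9910 = -11892 cm⁻¹.
Tetrahedral e² t₂¹ gives -0.8Δₜ = -0.8 × (4/9) × 9910 = -3524 cm⁻¹.
Subtracting, OSPE = -11892 − (-3524) = -8368 cm⁻¹.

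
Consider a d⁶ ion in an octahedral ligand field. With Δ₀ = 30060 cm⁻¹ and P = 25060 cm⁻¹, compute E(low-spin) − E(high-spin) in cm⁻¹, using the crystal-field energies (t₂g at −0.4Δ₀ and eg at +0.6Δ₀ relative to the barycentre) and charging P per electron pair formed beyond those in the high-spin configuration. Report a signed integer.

High-spin: t₂g⁴ eg², CFSE = -0.4Δ₀ = -12024 cm⁻¹.
For low-spin the configuration is t₂g⁶ eg⁰: orbital energy -2.4 × 30060 = -72144 cm⁻¹, and 2 additional pairs relative to high-spin add 50120 cm⁻¹, giving -22024 cm⁻¹.
The difference is -22024 − (-12024) = -10000 cm⁻¹, so low-spin lies lower.

-10000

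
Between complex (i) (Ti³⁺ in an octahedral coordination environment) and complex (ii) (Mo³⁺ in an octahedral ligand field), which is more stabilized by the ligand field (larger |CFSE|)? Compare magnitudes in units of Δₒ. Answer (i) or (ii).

(ii)

(i): Ti³⁺: group 4, so d-count = 4 − 3 = 1; t2g^1 e_g^0, CFSE = -0.4Δₒ.
(ii): Mo is in group 6, so Mo³⁺ is d³ (6 − 3 = 3); t₂g³ eg⁰, CFSE = -1.2Δₒ.
So (ii) has the larger |CFSE|.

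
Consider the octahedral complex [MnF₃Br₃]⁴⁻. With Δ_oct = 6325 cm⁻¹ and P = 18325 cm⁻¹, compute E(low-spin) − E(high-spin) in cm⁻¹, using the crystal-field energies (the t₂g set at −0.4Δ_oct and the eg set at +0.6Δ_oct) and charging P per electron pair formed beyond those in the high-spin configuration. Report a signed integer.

Ligand charges: 3×(-1) from F⁻ and 3×(-1) from Br⁻ sum to -6; with overall charge -4, Mn is +2.
Mn²⁺: group 7, so d-count = 7 − 2 = 5.
In the high-spin limit (t₂g³ eg²) the orbital term is 0.0Δ_oct = 0 cm⁻¹, with no excess pairing.
Low-spin t₂g⁵ eg⁰ gives -2.0Δ_oct = -12650 cm⁻¹, but forming 2 extra pairs costs 2P = 36650 cm⁻¹, so E(LS) = -12650 + 36650 = 24000 cm⁻¹.
Thus E(LS) − E(HS) = 24000 cm⁻¹.

24000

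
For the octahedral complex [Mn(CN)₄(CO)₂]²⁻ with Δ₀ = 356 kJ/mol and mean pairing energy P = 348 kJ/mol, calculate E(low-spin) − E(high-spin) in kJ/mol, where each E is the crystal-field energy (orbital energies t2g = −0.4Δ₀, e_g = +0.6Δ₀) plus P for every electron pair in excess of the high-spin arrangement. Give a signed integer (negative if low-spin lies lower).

Ligand charges: 4×(-1) from CN⁻ and 2×(+0) from CO sum to -4; with overall charge -2, Mn is +2.
Mn is in group 7, so Mn²⁺ is d⁵ (7 − 2 = 5).
High-spin d⁵ fills as t2g^3 e_g^2 with CFSE 3(−0.4) + 2(+0.6) = 0.0Δ₀ = 0 kJ/mol.
Low-spin t2g^5 e_g^0 gives -2.0Δ₀ = -712 kJ/mol, but forming 2 extra pairs costs 2P = 696 kJ/mol, so E(LS) = -712 + 696 = -16 kJ/mol.
Thus E(LS) − E(HS) = -16 kJ/mol.

-16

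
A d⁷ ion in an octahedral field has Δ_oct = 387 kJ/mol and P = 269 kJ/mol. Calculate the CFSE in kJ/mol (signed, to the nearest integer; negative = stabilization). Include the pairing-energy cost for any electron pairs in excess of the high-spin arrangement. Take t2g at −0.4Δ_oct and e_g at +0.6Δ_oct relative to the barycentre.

With Δ_oct > P the complex is low-spin.
Filling d⁷ accordingly: t2g^6 e_g^1.
Orbital CFSE = -1.8Δ_oct = -1.8 × 387 = -697 kJ/mol.
Excess pairs vs high-spin: 3 − 2 = 1; pairing cost = +269 kJ/mol.
Net CFSE = -697 + 269 = -428 kJ/mol.

-428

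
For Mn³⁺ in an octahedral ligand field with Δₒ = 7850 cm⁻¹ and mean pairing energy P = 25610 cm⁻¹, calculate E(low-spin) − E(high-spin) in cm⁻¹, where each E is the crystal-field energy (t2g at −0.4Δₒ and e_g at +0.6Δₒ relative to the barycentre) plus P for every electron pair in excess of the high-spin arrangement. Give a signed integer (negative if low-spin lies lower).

17760

Group 7 minus oxidation state +3 gives a d⁴ configuration for Mn³⁺.
High-spin: t2g^3 e_g^1, CFSE = -0.6Δₒ = -4710 cm⁻¹.
Low-spin: t2g^4 e_g^0, orbital CFSE = -1.6Δₒ = -12560 cm⁻¹; plus 1 excess pair × P = +25610 cm⁻¹; total 13050 cm⁻¹.
Thus E(LS) − E(HS) = 17760 cm⁻¹.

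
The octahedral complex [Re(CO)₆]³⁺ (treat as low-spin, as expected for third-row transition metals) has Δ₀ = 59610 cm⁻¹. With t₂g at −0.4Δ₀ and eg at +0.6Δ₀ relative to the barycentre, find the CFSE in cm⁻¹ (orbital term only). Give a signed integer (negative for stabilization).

-95376

CO is neutral, so the +3 overall charge sits on Re: oxidation state +3.
Re³⁺: group 7, so d-count = 7 − 3 = 4.
The d⁴ electrons fill as t₂g⁴ eg⁰.
CFSE(orbital) = 4×(-0.4Δ₀) + 0×(0.6Δ₀) = -1.6Δ₀; with Δ₀ = 59610 cm⁻¹ that is -95376 cm⁻¹.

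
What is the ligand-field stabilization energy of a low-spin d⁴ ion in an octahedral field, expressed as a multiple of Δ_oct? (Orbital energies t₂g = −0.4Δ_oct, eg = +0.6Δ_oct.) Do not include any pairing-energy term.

-1.6 Δ_oct

Configuration: t₂g⁴ eg⁰.
CFSE = 4(-0.4Δ_oct) + 0(0.6Δ_oct) = -1.6Δ_oct + 0.0Δ_oct = -1.6Δ_oct.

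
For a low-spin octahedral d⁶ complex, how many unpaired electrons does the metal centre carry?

Configuration: t₂g⁶ eg⁰, giving 0 unpaired electrons.

0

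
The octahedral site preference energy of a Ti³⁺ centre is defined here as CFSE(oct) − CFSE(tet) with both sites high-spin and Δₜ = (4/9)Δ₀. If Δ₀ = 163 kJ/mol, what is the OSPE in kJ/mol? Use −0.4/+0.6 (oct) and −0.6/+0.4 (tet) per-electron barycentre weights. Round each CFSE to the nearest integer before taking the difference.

Ti is in group 4, so Ti³⁺ is d¹ (4 − 3 = 1).
Octahedral high-spin t2g^1 e_g^0: CFSE = -0.4 × 163 = -65 kJ/mol.
In a tetrahedral site the filling is e^1 t2^0: CFSE(tet) = -0.6Δₜ = -0.6 × (4/9)(163) = -43 kJ/mol.
Subtracting, OSPE = -65 − (-43) = -22 kJ/mol.

-22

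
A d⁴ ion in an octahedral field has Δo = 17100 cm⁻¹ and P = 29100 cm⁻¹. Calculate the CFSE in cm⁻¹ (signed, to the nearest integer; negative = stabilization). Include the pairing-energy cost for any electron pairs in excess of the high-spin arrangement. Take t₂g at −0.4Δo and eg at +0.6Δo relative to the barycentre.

-10260

Since Δo = 17100 cm⁻¹ < P = 29100 cm⁻¹, the complex adopts the high-spin configuration.
Filling d⁴ accordingly: t₂g³ eg¹.
Orbital CFSE = -0.6Δo = -0.6 × 17100 = -10260 cm⁻¹.
High-spin has no excess pairs, so no pairing correction applies.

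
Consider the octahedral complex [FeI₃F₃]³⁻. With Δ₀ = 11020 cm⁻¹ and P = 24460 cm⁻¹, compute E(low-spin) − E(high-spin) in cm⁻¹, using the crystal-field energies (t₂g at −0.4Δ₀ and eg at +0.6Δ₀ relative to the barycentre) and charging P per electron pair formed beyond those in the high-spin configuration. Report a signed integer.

Ligand charges: 3×(-1) from I⁻ and 3×(-1) from F⁻ sum to -6; with overall charge -3, Fe is +3.
Fe sits in group 8; removing 3 electrons leaves Fe³⁺ with 8 − 3 = 5 d electrons.
High-spin d⁵ fills as t₂g³ eg² with CFSE 3(−0.4) + 2(+0.6) = 0.0Δ₀ = 0 cm⁻¹.
Low-spin: t₂g⁵ eg⁰, orbital CFSE = -2.0Δ₀ = -22040 cm⁻¹; plus 2 excess pairs × P = +48920 cm⁻¹; total 26880 cm⁻¹.
E(LS) − E(HS) = 26880 − (0) = 26880 cm⁻¹.

26880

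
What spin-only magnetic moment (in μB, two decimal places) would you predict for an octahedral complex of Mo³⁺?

3.87 μB

Group 6 minus oxidation state +3 gives a d³ configuration for Mo³⁺.
For octahedral d³ the high- and low-spin configurations coincide.
Configuration: t₂g³ eg⁰ → 3 unpaired electrons.
μ(spin-only) = √[3(3+2)] = √15 ≈ 3.87 μB.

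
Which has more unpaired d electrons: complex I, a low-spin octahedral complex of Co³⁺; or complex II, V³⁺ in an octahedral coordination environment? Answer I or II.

I: Co³⁺: group 9, so d-count = 9 − 3 = 6; t2g^6 e_g^0 → 0 unpaired.
II: V is in group 5, so V³⁺ is d² (5 − 3 = 2); t₂g² eg⁰ → 2 unpaired.
So II has more unpaired electrons.

II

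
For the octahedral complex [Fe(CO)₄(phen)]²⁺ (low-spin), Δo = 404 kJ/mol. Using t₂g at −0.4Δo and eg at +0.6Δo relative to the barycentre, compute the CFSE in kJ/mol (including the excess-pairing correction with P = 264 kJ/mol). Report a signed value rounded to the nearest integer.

Ligand charges: 4×(+0) from CO and 1×(+0) from phen sum to +0; with overall charge +2, Fe is +2.
Fe is in group 8, so Fe²⁺ is d⁶ (8 − 2 = 6).
The d⁶ electrons fill as t₂g⁶ eg⁰.
CFSE(orbital) = 6×(-0.4Δo) + 0×(0.6Δo) = -2.4Δo; with Δo = 404 kJ/mol that is -970 kJ/mol.
High-spin d⁶ would be t₂g⁴ eg² with 1 pair; low-spin has 3, so 2 excess pairs cost +2P = +528 kJ/mol.
Combining: -970 + 528 = -442 kJ/mol.

-442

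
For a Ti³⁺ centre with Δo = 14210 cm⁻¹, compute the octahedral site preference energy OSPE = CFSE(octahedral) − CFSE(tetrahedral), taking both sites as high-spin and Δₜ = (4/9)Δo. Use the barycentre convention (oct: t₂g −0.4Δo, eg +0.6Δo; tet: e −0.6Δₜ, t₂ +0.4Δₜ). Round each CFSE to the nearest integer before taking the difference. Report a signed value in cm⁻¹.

Ti³⁺: group 4, so d-count = 4 − 3 = 1.
Octahedral high-spin t2g^1 e_g^0: CFSE = -0.4 × 14210 = -5684 cm⁻¹.
In a tetrahedral site the filling is e^1 t2^0: CFSE(tet) = -0.6Δₜ = -0.6 × (4/9)(14210) = -3789 cm⁻¹.
OSPE = -5684 − (-3789) = -1895 cm⁻¹.

-1895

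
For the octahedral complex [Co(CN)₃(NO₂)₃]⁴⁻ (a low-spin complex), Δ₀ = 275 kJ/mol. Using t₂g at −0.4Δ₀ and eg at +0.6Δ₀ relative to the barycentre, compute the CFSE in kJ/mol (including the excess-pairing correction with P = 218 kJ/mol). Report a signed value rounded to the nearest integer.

-277

Ligand charges: 3×(-1) from CN⁻ and 3×(-1) from NO₂⁻ sum to -6; with overall charge -4, Co is +2.
Co is in group 9, so Co²⁺ is d⁷ (9 − 2 = 7).
Configuration: t₂g⁶ eg¹.
CFSE(orbital) = 6×(-0.4Δ₀) + 1×(0.6Δ₀) = -1.8Δ₀; with Δ₀ = 275 kJ/mol that is -495 kJ/mol.
Relative to high-spin t₂g⁵ eg² (2 paired), the low-spin configuration has 1 additional pair, contributing +1 × 218 = +218 kJ/mol.
Net CFSE = -495 + 218 = -277 kJ/mol.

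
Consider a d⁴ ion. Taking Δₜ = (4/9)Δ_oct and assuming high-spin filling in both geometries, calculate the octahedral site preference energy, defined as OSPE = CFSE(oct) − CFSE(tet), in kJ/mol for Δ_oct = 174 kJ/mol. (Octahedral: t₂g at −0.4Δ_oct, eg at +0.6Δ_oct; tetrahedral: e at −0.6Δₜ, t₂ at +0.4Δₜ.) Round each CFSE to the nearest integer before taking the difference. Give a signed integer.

-73

Octahedral high-spin t₂g³ eg¹: CFSE = -0.6 × 174 = -104 kJ/mol.
Tetrahedral: e² t₂², CFSE = 2(−0.6) + 2(+0.4) = -0.4Δₜ = -0.4 × (4/9) × 174 = -31 kJ/mol.
OSPE = CFSE(oct) − CFSE(tet) = -104 − (-31) = -73 kJ/mol.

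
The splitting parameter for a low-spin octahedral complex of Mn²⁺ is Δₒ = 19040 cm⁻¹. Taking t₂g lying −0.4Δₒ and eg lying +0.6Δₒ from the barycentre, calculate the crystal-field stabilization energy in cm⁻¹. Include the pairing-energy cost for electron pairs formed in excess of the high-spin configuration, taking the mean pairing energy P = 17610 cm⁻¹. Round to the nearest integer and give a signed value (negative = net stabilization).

Mn²⁺: group 7, so d-count = 7 − 2 = 5.
The d⁵ electrons fill as t₂g⁵ eg⁰.
Orbital CFSE = 5(-0.4) + 0(0.6) = -2.0Δₒ = -2.0 × 19040 = -38080 cm⁻¹.
High-spin d⁵ would be t₂g³ eg² with 0 pairs; low-spin has 2, so 2 excess pairs cost +2P = +35220 cm⁻¹.
Overall CFSE = -38080 + 35220 = -2860 cm⁻¹.

-2860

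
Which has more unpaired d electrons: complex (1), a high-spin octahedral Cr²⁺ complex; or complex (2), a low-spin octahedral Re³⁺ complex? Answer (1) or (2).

(1)

(1): Group 6 minus oxidation state +2 gives a d⁴ configuration for Cr²⁺; t₂g³ eg¹ → 4 unpaired.
(2): Group 7 minus oxidation state +3 gives a d⁴ configuration for Re³⁺; t₂g⁴ eg⁰ → 2 unpaired.
So (1) has more unpaired electrons.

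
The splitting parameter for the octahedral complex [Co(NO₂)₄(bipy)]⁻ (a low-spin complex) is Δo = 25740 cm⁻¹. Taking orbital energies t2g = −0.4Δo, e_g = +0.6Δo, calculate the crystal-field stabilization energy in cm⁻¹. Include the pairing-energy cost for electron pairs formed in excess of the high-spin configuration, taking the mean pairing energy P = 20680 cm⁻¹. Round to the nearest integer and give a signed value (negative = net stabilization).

Ligand charges: 4×(-1) from NO₂⁻ and 1×(+0) from bipy sum to -4; with overall charge -1, Co is +3.
Co is in group 9, so Co³⁺ is d⁶ (9 − 3 = 6).
Configuration: t2g^6 e_g^0.
CFSE(orbital) = 6×(-0.4Δo) + 0×(0.6Δo) = -2.4Δo; with Δo = 25740 cm⁻¹ that is -61776 cm⁻¹.
High-spin d⁶ would be t2g^4 e_g^2 with 1 pair; low-spin has 3, so 2 excess pairs cost +2P = +41360 cm⁻¹.
Combining: -61776 + 41360 = -20416 cm⁻¹.

-20416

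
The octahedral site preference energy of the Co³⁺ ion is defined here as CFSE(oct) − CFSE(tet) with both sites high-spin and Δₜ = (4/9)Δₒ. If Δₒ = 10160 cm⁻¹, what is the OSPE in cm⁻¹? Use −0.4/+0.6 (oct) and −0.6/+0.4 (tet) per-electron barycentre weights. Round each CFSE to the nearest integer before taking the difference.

Co sits in group 9; removing 3 electrons leaves Co³⁺ with 9 − 3 = 6 d electrons.
Octahedral (high-spin): t2g^4 e_g^2, CFSE = 4(−0.4) + 2(+0.6) = -0.4Δₒ = -0.4 × 10160 = -4064 cm⁻¹.
In a tetrahedral site the filling is e^3 t2^3: CFSE(tet) = -0.6Δₜ = -0.6 × (4/9)(10160) = -2709 cm⁻¹.
OSPE = -4064 − (-2709) = -1355 cm⁻¹.

-1355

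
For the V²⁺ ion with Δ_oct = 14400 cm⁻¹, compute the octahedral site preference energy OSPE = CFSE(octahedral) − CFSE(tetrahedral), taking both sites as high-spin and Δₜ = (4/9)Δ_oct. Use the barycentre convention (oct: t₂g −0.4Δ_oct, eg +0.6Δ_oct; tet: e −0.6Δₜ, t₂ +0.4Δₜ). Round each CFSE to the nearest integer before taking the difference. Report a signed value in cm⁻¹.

-12160

V sits in group 5; removing 2 electrons leaves V²⁺ with 5 − 2 = 3 d electrons.
In an octahedral site d³ (HS) is t2g^3 e_g^0, giving CFSE(oct) = -1.2Δ_oct = -17280 cm⁻¹.
In a tetrahedral site the filling is e^2 t2^1: CFSE(tet) = -0.8Δₜ = -0.8 × (4/9)(14400) = -5120 cm⁻¹.
OSPE = CFSE(oct) − CFSE(tet) = -17280 − (-5120) = -12160 cm⁻¹.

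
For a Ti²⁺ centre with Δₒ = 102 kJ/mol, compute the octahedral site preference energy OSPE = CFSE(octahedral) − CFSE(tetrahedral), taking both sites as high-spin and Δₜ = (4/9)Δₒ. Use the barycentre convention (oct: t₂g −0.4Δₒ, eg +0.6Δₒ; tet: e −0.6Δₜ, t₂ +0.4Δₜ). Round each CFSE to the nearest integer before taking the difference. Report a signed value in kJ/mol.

-28

Ti sits in group 4; removing 2 electrons leaves Ti²⁺ with 4 − 2 = 2 d electrons.
In an octahedral site d² (HS) is t₂g² eg⁰, giving CFSE(oct) = -0.8Δₒ = -82 kJ/mol.
In a tetrahedral site the filling is e² t₂⁰: CFSE(tet) = -1.2Δₜ = -1.2 × (4/9)(102) = -54 kJ/mol.
OSPE = CFSE(oct) − CFSE(tet) = -82 − (-54) = -28 kJ/mol.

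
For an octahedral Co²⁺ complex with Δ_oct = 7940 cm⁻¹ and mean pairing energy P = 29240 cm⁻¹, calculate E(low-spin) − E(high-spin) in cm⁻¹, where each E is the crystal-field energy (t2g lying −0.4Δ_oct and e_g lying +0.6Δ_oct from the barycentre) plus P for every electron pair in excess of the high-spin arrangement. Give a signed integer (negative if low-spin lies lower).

Co²⁺: group 9, so d-count = 9 − 2 = 7.
High-spin d⁷ fills as t2g^5 e_g^2 with CFSE 5(−0.4) + 2(+0.6) = -0.8Δ_oct = -6352 cm⁻¹.
For low-spin the configuration is t2g^6 e_g^1: orbital energy -1.8 × 7940 = -14292 cm⁻¹, and 1 additional pair relative to high-spin adds 29240 cm⁻¹, giving 14948 cm⁻¹.
Thus E(LS) − E(HS) = 21300 cm⁻¹.

21300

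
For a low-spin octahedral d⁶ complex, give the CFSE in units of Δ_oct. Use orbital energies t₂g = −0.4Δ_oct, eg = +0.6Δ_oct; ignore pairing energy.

-2.4 Δ_oct

Configuration: t₂g⁶ eg⁰.
CFSE = 6(-0.4Δ_oct) + 0(0.6Δ_oct) = -2.4Δ_oct + 0.0Δ_oct = -2.4Δ_oct.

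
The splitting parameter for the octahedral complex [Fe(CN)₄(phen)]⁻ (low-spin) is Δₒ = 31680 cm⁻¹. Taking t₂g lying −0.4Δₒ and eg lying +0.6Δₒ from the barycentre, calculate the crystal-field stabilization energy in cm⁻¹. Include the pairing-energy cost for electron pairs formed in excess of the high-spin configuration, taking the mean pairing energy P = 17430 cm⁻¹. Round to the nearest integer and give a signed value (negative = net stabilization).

Ligand charges: 4×(-1) from CN⁻ and 1×(+0) from phen sum to -4; with overall charge -1, Fe is +3.
Group 8 minus oxidation state +3 gives a d⁵ configuration for Fe³⁺.
The d⁵ electrons fill as t₂g⁵ eg⁰.
Orbital CFSE = 5(-0.4) + 0(0.6) = -2.0Δₒ = -2.0 × 31680 = -63360 cm⁻¹.
Pairing penalty: 2 pairs vs 0 in the high-spin reference → 2 extra × P = 34860 cm⁻¹.
Combining: -63360 + 34860 = -28500 cm⁻¹.

-28500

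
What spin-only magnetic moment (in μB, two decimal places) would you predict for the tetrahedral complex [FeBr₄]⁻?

5.92 μB

Each Br⁻ contributes -1; 4 × (-1) = -4. With overall charge -1, Fe is in the +3 oxidation state.
Fe is in group 8, so Fe³⁺ is d⁵ (8 − 3 = 5).
Tetrahedral splitting is small, so the complex is high-spin.
Configuration: e^2 t2^3 → 5 unpaired electrons.
μ(spin-only) = √[5(5+2)] = √35 ≈ 5.92 μB.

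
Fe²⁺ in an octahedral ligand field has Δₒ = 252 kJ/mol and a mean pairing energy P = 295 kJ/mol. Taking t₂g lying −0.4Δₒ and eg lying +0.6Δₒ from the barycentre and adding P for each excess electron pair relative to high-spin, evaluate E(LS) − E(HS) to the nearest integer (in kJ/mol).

Fe²⁺: group 8, so d-count = 8 − 2 = 6.
High-spin d⁶ fills as t₂g⁴ eg² with CFSE 4(−0.4) + 2(+0.6) = -0.4Δₒ = -101 kJ/mol.
For low-spin the configuration is t₂g⁶ eg⁰: orbital energy -2.4 × 252 = -605 kJ/mol, and 2 additional pairs relative to high-spin add 590 kJ/mol, giving -15 kJ/mol.
Thus E(LS) − E(HS) = 86 kJ/mol.

86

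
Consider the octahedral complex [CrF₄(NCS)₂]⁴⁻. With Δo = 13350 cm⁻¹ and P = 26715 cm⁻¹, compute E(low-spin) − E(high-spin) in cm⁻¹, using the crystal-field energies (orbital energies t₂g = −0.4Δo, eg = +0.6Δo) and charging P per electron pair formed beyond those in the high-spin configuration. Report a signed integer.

13365

Ligand charges: 4×(-1) from F⁻ and 2×(-1) from NCS⁻ sum to -6; with overall charge -4, Cr is +2.
Group 6 minus oxidation state +2 gives a d⁴ configuration for Cr²⁺.
High-spin d⁴ fills as t₂g³ eg¹ with CFSE 3(−0.4) + 1(+0.6) = -0.6Δo = -8010 cm⁻¹.
Low-spin: t₂g⁴ eg⁰, orbital CFSE = -1.6Δo = -21360 cm⁻¹; plus 1 excess pair × P = +26715 cm⁻¹; total 5355 cm⁻¹.
E(LS) − E(HS) = 5355 − (-8010) = 13365 cm⁻¹.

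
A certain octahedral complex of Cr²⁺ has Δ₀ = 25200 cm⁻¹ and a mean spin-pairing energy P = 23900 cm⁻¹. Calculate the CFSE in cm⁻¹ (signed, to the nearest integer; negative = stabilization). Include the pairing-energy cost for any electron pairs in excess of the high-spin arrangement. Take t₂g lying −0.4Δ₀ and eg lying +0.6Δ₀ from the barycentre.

-16420

Cr sits in group 6; removing 2 electrons leaves Cr²⁺ with 6 − 2 = 4 d electrons.
With Δ₀ > P the complex is low-spin.
That gives t₂g⁴ eg⁰.
Orbital CFSE = -1.6Δ₀ = -1.6 × 25200 = -40320 cm⁻¹.
Excess pairs vs high-spin: 1 − 0 = 1; pairing cost = +23900 cm⁻¹.
Net CFSE = -40320 + 23900 = -16420 cm⁻¹.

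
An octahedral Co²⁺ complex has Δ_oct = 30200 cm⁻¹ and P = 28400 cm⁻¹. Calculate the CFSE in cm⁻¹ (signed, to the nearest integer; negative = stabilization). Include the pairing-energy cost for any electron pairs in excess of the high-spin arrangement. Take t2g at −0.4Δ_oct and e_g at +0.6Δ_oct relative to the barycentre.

-25960

Co²⁺: group 9, so d-count = 9 − 2 = 7.
Since Δ_oct = 30200 cm⁻¹ > P = 28400 cm⁻¹, the complex adopts the low-spin configuration.
That gives t2g^6 e_g^1.
Orbital CFSE = -1.8Δ_oct = -1.8 × 30200 = -54360 cm⁻¹.
Excess pairs vs high-spin: 3 − 2 = 1; pairing cost = +28400 cm⁻¹.
Net CFSE = -54360 + 28400 = -25960 cm⁻¹.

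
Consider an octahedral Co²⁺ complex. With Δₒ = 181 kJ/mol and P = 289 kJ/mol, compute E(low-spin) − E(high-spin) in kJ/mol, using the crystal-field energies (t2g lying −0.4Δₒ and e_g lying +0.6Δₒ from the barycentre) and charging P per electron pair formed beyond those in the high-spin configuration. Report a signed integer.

Co²⁺: group 9, so d-count = 9 − 2 = 7.
High-spin d⁷ fills as t2g^5 e_g^2 with CFSE 5(−0.4) + 2(+0.6) = -0.8Δₒ = -145 kJ/mol.
For low-spin the configuration is t2g^6 e_g^1: orbital energy -1.8 × 181 = -326 kJ/mol, and 1 additional pair relative to high-spin adds 289 kJ/mol, giving -37 kJ/mol.
The difference is -37 − (-145) = 108 kJ/mol, so high-spin lies lower.

108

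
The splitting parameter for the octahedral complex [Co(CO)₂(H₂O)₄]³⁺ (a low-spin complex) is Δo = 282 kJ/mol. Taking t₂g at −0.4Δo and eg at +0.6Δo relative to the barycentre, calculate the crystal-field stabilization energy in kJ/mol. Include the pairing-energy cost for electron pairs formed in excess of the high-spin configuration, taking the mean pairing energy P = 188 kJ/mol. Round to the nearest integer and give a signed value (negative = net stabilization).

Ligand charges: 2×(+0) from CO and 4×(+0) from H₂O sum to +0; with overall charge +3, Co is +3.
Co sits in group 9; removing 3 electrons leaves Co³⁺ with 9 − 3 = 6 d electrons.
Configuration: t₂g⁶ eg⁰.
Orbital CFSE = 6(-0.4) + 0(0.6) = -2.4Δo = -2.4 × 282 = -677 kJ/mol.
Relative to high-spin t₂g⁴ eg² (1 paired), the low-spin configuration has 2 additional pairs, contributing +2 × 188 = +376 kJ/mol.
Combining: -677 + 376 = -301 kJ/mol.

-301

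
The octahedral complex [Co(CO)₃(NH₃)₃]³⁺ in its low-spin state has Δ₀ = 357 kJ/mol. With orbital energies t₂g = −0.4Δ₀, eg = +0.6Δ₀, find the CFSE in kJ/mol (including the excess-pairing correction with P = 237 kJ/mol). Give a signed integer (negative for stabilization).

-383

Ligand charges: 3×(+0) from CO and 3×(+0) from NH₃ sum to +0; with overall charge +3, Co is +3.
Co is in group 9, so Co³⁺ is d⁶ (9 − 3 = 6).
Electron filling gives t₂g⁶ eg⁰.
CFSE(orbital) = 6×(-0.4Δ₀) + 0×(0.6Δ₀) = -2.4Δ₀; with Δ₀ = 357 kJ/mol that is -857 kJ/mol.
Relative to high-spin t₂g⁴ eg² (1 paired), the low-spin configuration has 2 additional pairs, contributing +2 × 237 = +474 kJ/mol.
Net CFSE = -857 + 474 = -383 kJ/mol.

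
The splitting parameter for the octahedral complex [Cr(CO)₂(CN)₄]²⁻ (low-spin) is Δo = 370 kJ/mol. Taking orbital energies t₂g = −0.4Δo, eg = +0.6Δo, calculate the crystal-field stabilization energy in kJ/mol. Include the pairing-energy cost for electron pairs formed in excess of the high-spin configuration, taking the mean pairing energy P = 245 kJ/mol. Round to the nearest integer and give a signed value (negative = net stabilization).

-347

Ligand charges: 2×(+0) from CO and 4×(-1) from CN⁻ sum to -4; with overall charge -2, Cr is +2.
Cr²⁺: group 6, so d-count = 6 − 2 = 4.
Electron filling gives t₂g⁴ eg⁰.
Orbital CFSE = 4(-0.4) + 0(0.6) = -1.6Δo = -1.6 × 370 = -592 kJ/mol.
Pairing penalty: 1 pair vs 0 in the high-spin reference → 1 extra × P = 245 kJ/mol.
Combining: -592 + 245 = -347 kJ/mol.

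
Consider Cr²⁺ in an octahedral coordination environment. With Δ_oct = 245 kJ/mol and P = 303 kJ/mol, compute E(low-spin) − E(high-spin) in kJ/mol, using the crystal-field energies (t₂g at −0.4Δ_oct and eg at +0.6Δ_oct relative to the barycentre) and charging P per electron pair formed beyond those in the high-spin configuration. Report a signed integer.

58

Cr sits in group 6; removing 2 electrons leaves Cr²⁺ with 6 − 2 = 4 d electrons.
High-spin d⁴ fills as t₂g³ eg¹ with CFSE 3(−0.4) + 1(+0.6) = -0.6Δ_oct = -147 kJ/mol.
Low-spin t₂g⁴ eg⁰ gives -1.6Δ_oct = -392 kJ/mol, but forming 1 extra pair costs 1P = 303 kJ/mol, so E(LS) = -392 + 303 = -89 kJ/mol.
The difference is -89 − (-147) = 58 kJ/mol, so high-spin lies lower.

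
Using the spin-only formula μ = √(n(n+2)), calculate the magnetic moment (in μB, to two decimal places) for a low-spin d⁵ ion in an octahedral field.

Configuration: t₂g⁵ eg⁰ → 1 unpaired electron.
μ(spin-only) = √[1(1+2)] = √3 ≈ 1.73 μB.

1.73 μB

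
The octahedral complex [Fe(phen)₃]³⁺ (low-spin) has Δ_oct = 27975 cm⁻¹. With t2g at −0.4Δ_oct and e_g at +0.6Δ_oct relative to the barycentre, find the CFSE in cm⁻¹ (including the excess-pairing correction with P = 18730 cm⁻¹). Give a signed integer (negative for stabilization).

phen is neutral, so the +3 overall charge sits on Fe: oxidation state +3.
Fe sits in group 8; removing 3 electrons leaves Fe³⁺ with 8 − 3 = 5 d electrons.
Electron filling gives t2g^5 e_g^0.
The orbital stabilization is -2.0Δ_oct = -2.0 × 27975 = -55950 cm⁻¹.
High-spin d⁵ would be t2g^3 e_g^2 with 0 pairs; low-spin has 2, so 2 excess pairs cost +2P = +37460 cm⁻¹.
Combining: -55950 + 37460 = -18490 cm⁻¹.

-18490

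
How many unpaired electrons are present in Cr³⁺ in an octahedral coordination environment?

Cr sits in group 6; removing 3 electrons leaves Cr³⁺ with 6 − 3 = 3 d electrons.
Configuration: t₂g³ eg⁰, giving 3 unpaired electrons.

3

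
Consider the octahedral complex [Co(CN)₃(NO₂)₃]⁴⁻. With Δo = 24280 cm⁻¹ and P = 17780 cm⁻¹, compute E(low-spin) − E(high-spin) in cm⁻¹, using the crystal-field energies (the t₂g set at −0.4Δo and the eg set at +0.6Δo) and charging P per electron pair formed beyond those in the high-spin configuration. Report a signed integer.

Ligand charges: 3×(-1) from CN⁻ and 3×(-1) from NO₂⁻ sum to -6; with overall charge -4, Co is +2.
Co sits in group 9; removing 2 electrons leaves Co²⁺ with 9 − 2 = 7 d electrons.
In the high-spin limit (t₂g⁵ eg²) the orbital term is -0.8Δo = -19424 cm⁻¹, with no excess pairing.
Low-spin: t₂g⁶ eg¹, orbital CFSE = -1.8Δo = -43704 cm⁻¹; plus 1 excess pair × P = +17780 cm⁻¹; total -25924 cm⁻¹.
Thus E(LS) − E(HS) = -6500 cm⁻¹.

-6500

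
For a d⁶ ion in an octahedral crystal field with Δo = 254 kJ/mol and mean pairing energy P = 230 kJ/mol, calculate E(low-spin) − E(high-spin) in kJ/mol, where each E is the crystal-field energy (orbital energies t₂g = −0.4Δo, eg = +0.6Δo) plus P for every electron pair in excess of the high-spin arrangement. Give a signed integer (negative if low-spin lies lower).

In the high-spin limit (t₂g⁴ eg²) the orbital term is -0.4Δo = -102 kJ/mol, with no excess pairing.
Low-spin: t₂g⁶ eg⁰, orbital CFSE = -2.4Δo = -610 kJ/mol; plus 2 excess pairs × P = +460 kJ/mol; total -150 kJ/mol.
The difference is -150 − (-102) = -48 kJ/mol, so low-spin lies lower.

-48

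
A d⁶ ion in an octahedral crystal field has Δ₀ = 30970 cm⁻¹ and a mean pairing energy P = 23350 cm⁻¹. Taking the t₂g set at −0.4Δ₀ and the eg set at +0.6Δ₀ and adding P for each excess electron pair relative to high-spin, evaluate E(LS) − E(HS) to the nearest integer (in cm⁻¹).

-15240

High-spin d⁶ fills as t₂g⁴ eg² with CFSE 4(−0.4) + 2(+0.6) = -0.4Δ₀ = -12388 cm⁻¹.
For low-spin the configuration is t₂g⁶ eg⁰: orbital energy -2.4 × 30970 = -74328 cm⁻¹, and 2 additional pairs relative to high-spin add 46700 cm⁻¹, giving -27628 cm⁻¹.
The difference is -27628 − (-12388) = -15240 cm⁻¹, so low-spin lies lower.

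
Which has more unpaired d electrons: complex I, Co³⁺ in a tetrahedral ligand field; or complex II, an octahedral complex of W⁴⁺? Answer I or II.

I: Co³⁺: group 9, so d-count = 9 − 3 = 6; Tetrahedral fields are weak (Δₜ ≈ 4/9 Δₒ), so electrons fill high-spin; e³ t₂³ → 4 unpaired.
II: Group 6 minus oxidation state +4 gives a d² configuration for W⁴⁺; t₂g² eg⁰ → 2 unpaired.
So I has more unpaired electrons.

I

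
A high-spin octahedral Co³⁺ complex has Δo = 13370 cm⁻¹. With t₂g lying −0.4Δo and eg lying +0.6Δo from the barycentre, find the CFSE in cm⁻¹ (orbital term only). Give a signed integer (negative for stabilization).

Group 9 minus oxidation state +3 gives a d⁶ configuration for Co³⁺.
Configuration: t₂g⁴ eg².
The orbital stabilization is -0.4Δo = -0.4 × 13370 = -5348 cm⁻¹.

-5348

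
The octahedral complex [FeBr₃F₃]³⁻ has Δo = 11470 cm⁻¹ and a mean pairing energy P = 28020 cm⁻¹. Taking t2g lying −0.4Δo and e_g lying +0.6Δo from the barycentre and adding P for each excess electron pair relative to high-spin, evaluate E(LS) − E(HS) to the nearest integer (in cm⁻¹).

33100

Ligand charges: 3×(-1) from Br⁻ and 3×(-1) from F⁻ sum to -6; with overall charge -3, Fe is +3.
Group 8 minus oxidation state +3 gives a d⁵ configuration for Fe³⁺.
In the high-spin limit (t2g^3 e_g^2) the orbital term is 0.0Δo = 0 cm⁻¹, with no excess pairing.
Low-spin t2g^5 e_g^0 gives -2.0Δo = -22940 cm⁻¹, but forming 2 extra pairs costs 2P = 56040 cm⁻¹, so E(LS) = -22940 + 56040 = 33100 cm⁻¹.
E(LS) − E(HS) = 33100 − (0) = 33100 cm⁻¹.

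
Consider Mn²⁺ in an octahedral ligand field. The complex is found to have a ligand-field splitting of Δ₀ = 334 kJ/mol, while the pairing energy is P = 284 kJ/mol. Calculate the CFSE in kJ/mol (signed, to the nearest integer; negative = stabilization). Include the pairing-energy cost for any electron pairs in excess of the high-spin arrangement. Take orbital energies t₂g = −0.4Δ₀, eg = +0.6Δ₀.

-100

Group 7 minus oxidation state +2 gives a d⁵ configuration for Mn²⁺.
With Δ₀ > P the complex is low-spin.
That gives t₂g⁵ eg⁰.
Orbital CFSE = -2.0Δ₀ = -2.0 × 334 = -668 kJ/mol.
Excess pairs vs high-spin: 2 − 0 = 2; pairing cost = +568 kJ/mol.
Net CFSE = -668 + 568 = -100 kJ/mol.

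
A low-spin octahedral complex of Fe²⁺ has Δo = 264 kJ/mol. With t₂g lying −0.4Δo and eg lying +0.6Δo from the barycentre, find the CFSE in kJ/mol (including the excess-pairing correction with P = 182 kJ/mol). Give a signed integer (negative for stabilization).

Fe sits in group 8; removing 2 electrons leaves Fe²⁺ with 8 − 2 = 6 d electrons.
The d⁶ electrons fill as t₂g⁶ eg⁰.
The orbital stabilization is -2.4Δo = -2.4 × 264 = -634 kJ/mol.
Relative to high-spin t₂g⁴ eg² (1 paired), the low-spin configuration has 2 additional pairs, contributing +2 × 182 = +364 kJ/mol.
Net CFSE = -634 + 364 = -270 kJ/mol.

-270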